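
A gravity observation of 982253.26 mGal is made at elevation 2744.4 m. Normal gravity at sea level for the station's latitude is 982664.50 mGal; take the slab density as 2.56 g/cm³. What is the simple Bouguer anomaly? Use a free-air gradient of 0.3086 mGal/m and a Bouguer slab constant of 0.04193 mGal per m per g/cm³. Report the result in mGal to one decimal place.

Free-air correction = 0.3086 × 2744.4 = 846.92 mGal
Free-air anomaly = 982253.26 − 982664.50 + (846.92) = 435.68 mGal
Bouguer slab correction = 0.04193 × 2.56 × 2744.4 = 294.59 mGal
Simple Bouguer anomaly = 435.68 − (294.59) = 141.09 mGal

141.1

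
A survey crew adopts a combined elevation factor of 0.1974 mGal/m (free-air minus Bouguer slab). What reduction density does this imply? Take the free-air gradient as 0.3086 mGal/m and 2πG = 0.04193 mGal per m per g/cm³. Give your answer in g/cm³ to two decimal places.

0.1974 = 0.3086 − 0.04193 × ρ
ρ = (0.3086 − 0.1974) / 0.04193 = 2.65 g/cm³

2.65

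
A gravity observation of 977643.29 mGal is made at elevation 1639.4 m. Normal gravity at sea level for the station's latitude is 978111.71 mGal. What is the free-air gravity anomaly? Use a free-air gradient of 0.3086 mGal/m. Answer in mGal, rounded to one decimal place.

37.5

Free-air correction = 0.3086 × 1639.4 = 505.92 mGal
Free-air anomaly = 977643.29 − 978111.71 + (505.92) = 37.50 mGal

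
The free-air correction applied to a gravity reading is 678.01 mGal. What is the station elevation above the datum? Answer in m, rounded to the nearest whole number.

2197

h = 678.01 / 0.3086 = 2197.05 m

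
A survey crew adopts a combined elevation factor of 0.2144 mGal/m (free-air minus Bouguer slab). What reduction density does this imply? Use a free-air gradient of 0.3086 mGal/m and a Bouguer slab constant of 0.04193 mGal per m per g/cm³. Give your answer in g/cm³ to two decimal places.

0.2144 = 0.3086 − 0.04193 × ρ
ρ = (0.3086 − 0.2144) / 0.04193 = 2.25 g/cm³

2.25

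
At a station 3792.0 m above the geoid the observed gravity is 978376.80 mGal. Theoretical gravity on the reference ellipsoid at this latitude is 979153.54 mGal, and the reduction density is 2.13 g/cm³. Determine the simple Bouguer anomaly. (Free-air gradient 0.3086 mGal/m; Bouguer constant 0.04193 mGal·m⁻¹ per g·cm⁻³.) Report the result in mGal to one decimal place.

54.8

Free-air correction = 0.3086 × 3792.0 = 1170.21 mGal
Free-air anomaly = 978376.80 − 979153.54 + (1170.21) = 393.47 mGal
Bouguer slab correction = 0.04193 × 2.13 × 3792.0 = 338.67 mGal
Simple Bouguer anomaly = 393.47 − (338.67) = 54.80 mGal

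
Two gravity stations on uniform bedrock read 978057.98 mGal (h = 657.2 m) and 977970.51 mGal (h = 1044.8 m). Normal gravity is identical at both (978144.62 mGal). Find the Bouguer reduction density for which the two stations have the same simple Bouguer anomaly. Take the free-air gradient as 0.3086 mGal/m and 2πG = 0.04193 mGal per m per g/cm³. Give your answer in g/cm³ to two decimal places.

Δg_obs = 977970.51 − 978057.98 = -87.47 mGal over Δh = 1044.8 − 657.2 = 387.6 m
Equal Bouguer anomalies ⇒ Δg_obs + (0.3086 − 0.04193ρ)·Δh = 0
0.3086 − 0.04193ρ = −Δg_obs/Δh = 0.22567
ρ = (0.3086 − 0.22567) / 0.04193 = 1.98 g/cm³

1.98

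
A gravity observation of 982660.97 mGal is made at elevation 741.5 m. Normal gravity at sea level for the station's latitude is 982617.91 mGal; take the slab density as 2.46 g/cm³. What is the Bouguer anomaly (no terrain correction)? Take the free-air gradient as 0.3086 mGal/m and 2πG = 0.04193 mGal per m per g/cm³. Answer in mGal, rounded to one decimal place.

195.4

Free-air correction = 0.3086 × 741.5 = 228.83 mGal
Free-air anomaly = 982660.97 − 982617.91 + (228.83) = 271.89 mGal
Bouguer slab correction = 0.04193 × 2.46 × 741.5 = 76.48 mGal
Simple Bouguer anomaly = 271.89 − (76.48) = 195.41 mGal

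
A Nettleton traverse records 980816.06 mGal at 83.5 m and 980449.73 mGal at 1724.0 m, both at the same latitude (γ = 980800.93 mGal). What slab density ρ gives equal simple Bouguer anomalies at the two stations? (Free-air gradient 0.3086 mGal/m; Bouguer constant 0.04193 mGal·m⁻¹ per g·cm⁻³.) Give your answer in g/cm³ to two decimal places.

2.03

Δg_obs = 980449.73 − 980816.06 = -366.33 mGal over Δh = 1724.0 − 83.5 = 1640.5 m
Equal Bouguer anomalies ⇒ Δg_obs + (0.3086 − 0.04193ρ)·Δh = 0
0.3086 − 0.04193ρ = −Δg_obs/Δh = 0.22330
ρ = (0.3086 − 0.22330) / 0.04193 = 2.03 g/cm³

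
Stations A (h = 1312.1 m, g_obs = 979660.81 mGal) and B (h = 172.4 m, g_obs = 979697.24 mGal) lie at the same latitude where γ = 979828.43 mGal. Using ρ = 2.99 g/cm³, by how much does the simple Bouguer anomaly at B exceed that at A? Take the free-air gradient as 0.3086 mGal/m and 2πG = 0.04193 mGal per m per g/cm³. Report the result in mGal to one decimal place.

-172.4

Δg_SB(A) = 979660.81 − 979828.43 + 0.3086×1312.1 − 0.04193×2.99×1312.1 = 72.80 mGal
Δg_SB(B) = 979697.24 − 979828.43 + 0.3086×172.4 − 0.04193×2.99×172.4 = -99.60 mGal
Difference = -99.60 − (72.80) = -172.40 mGal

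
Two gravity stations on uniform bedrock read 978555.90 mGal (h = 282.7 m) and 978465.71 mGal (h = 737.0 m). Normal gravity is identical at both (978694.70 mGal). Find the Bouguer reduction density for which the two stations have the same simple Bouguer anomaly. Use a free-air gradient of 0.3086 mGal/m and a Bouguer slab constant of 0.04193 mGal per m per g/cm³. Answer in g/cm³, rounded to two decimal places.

2.63

Δg_obs = 978465.71 − 978555.90 = -90.19 mGal over Δh = 737.0 − 282.7 = 454.3 m
Equal Bouguer anomalies ⇒ Δg_obs + (0.3086 − 0.04193ρ)·Δh = 0
0.3086 − 0.04193ρ = −Δg_obs/Δh = 0.19853
ρ = (0.3086 − 0.19853) / 0.04193 = 2.63 g/cm³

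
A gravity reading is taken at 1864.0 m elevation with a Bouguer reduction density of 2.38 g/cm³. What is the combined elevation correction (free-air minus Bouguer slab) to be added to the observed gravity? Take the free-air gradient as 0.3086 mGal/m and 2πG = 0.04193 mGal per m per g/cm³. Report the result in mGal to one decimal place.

389.2

Combined gradient = 0.3086 − 0.04193 × 2.38 = 0.2088066 mGal/m
Combined elevation correction = 0.2088066 × 1864.0 = 389.2 mGal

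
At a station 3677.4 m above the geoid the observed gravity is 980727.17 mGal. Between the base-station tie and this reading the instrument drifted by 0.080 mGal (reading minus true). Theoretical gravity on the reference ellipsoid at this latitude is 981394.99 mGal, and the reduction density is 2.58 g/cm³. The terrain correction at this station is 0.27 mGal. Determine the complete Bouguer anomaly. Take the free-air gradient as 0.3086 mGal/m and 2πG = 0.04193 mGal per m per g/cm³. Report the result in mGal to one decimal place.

69.4

Drift-corrected reading = 980727.17 − (0.080) = 980727.090 mGal
Free-air correction = 0.3086 × 3677.4 = 1134.85 mGal
Free-air anomaly = 980727.090 − 981394.99 + (1134.85) = 466.950 mGal
Bouguer slab correction = 0.04193 × 2.58 × 3677.4 = 397.82 mGal
Simple Bouguer anomaly = 466.950 − (397.82) = 69.130 mGal
Complete Bouguer anomaly = 69.130 + 0.27 = 69.400 mGal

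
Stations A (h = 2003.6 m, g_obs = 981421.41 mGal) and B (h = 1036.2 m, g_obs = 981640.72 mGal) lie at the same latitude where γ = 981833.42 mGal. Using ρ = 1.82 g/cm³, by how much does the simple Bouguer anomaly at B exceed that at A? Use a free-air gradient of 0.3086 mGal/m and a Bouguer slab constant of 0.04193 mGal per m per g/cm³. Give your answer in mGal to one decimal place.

-5.4

Δg_SB(A) = 981421.41 − 981833.42 + 0.3086×2003.6 − 0.04193×1.82×2003.6 = 53.40 mGal
Δg_SB(B) = 981640.72 − 981833.42 + 0.3086×1036.2 − 0.04193×1.82×1036.2 = 48.00 mGal
Difference = 48.00 − (53.40) = -5.40 mGal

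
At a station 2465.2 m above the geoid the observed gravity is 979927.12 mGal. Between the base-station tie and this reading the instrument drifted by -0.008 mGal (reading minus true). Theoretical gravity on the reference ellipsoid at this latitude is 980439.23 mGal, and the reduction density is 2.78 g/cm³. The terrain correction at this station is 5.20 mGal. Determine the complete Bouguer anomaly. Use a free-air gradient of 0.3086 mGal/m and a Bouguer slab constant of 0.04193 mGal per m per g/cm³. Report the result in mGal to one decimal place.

Drift-corrected reading = 979927.12 − (-0.008) = 979927.128 mGal
Free-air correction = 0.3086 × 2465.2 = 760.76 mGal
Free-air anomaly = 979927.128 − 980439.23 + (760.76) = 248.658 mGal
Bouguer slab correction = 0.04193 × 2.78 × 2465.2 = 287.36 mGal
Simple Bouguer anomaly = 248.658 − (287.36) = -38.702 mGal
Complete Bouguer anomaly = -38.702 + 5.20 = -33.502 mGal

-33.5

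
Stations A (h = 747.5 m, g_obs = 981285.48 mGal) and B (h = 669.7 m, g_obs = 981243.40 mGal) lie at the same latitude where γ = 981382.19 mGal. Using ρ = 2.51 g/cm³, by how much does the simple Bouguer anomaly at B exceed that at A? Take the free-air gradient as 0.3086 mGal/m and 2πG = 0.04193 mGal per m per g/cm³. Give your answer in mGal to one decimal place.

-57.9

Δg_SB(A) = 981285.48 − 981382.19 + 0.3086×747.5 − 0.04193×2.51×747.5 = 55.30 mGal
Δg_SB(B) = 981243.40 − 981382.19 + 0.3086×669.7 − 0.04193×2.51×669.7 = -2.60 mGal
Difference = -2.60 − (55.30) = -57.90 mGal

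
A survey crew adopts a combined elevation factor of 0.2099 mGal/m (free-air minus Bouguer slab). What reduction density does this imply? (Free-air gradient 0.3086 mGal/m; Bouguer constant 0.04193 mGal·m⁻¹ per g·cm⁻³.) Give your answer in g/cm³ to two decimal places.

2.35

0.2099 = 0.3086 − 0.04193 × ρ
ρ = (0.3086 − 0.2099) / 0.04193 = 2.35 g/cm³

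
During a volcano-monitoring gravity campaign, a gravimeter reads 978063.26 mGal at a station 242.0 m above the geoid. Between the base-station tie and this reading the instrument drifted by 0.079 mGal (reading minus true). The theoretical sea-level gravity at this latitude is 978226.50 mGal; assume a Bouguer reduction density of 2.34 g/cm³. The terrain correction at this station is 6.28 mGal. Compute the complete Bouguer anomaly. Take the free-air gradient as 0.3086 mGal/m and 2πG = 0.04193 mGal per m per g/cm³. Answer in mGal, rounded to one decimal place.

Drift-corrected reading = 978063.26 − (0.079) = 978063.181 mGal
Free-air correction = 0.3086 × 242.0 = 74.68 mGal
Free-air anomaly = 978063.181 − 978226.50 + (74.68) = -88.639 mGal
Bouguer slab correction = 0.04193 × 2.34 × 242.0 = 23.74 mGal
Simple Bouguer anomaly = -88.639 − (23.74) = -112.379 mGal
Complete Bouguer anomaly = -112.379 + 6.28 = -106.099 mGal

-106.1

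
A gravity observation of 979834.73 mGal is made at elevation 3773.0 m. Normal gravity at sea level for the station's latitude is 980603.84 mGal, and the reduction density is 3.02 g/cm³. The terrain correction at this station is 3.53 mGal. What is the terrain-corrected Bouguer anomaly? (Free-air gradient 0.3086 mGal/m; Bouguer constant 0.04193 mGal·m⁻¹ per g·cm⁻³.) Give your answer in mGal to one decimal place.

-79.0

Free-air correction = 0.3086 × 3773.0 = 1164.35 mGal
Free-air anomaly = 979834.73 − 980603.84 + (1164.35) = 395.24 mGal
Bouguer slab correction = 0.04193 × 3.02 × 3773.0 = 477.77 mGal
Simple Bouguer anomaly = 395.24 − (477.77) = -82.53 mGal
Complete Bouguer anomaly = -82.53 + 3.53 = -79.00 mGal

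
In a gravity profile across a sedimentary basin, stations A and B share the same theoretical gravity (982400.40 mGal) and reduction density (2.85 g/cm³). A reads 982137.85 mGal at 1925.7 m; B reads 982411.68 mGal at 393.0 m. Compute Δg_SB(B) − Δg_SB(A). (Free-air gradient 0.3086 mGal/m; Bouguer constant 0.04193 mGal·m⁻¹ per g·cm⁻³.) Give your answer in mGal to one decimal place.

-16.0

Δg_SB(A) = 982137.85 − 982400.40 + 0.3086×1925.7 − 0.04193×2.85×1925.7 = 101.60 mGal
Δg_SB(B) = 982411.68 − 982400.40 + 0.3086×393.0 − 0.04193×2.85×393.0 = 85.60 mGal
Difference = 85.60 − (101.60) = -16.00 mGal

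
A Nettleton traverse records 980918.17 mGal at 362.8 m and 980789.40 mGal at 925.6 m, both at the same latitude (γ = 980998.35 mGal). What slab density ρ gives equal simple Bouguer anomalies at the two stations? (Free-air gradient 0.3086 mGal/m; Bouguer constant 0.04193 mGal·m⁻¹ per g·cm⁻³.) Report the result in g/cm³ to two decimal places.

1.90

Δg_obs = 980789.40 − 980918.17 = -128.77 mGal over Δh = 925.6 − 362.8 = 562.8 m
Equal Bouguer anomalies ⇒ Δg_obs + (0.3086 − 0.04193ρ)·Δh = 0
0.3086 − 0.04193ρ = −Δg_obs/Δh = 0.22880
ρ = (0.3086 − 0.22880) / 0.04193 = 1.90 g/cm³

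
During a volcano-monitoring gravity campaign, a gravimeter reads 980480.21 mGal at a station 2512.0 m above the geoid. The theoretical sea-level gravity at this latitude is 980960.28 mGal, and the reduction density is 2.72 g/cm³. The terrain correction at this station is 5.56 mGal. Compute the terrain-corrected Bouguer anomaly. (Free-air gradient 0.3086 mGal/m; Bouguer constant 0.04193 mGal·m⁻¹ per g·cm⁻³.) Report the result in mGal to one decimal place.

14.2

Free-air correction = 0.3086 × 2512.0 = 775.20 mGal
Free-air anomaly = 980480.21 − 980960.28 + (775.20) = 295.13 mGal
Bouguer slab correction = 0.04193 × 2.72 × 2512.0 = 286.49 mGal
Simple Bouguer anomaly = 295.13 − (286.49) = 8.64 mGal
Complete Bouguer anomaly = 8.64 + 5.56 = 14.20 mGal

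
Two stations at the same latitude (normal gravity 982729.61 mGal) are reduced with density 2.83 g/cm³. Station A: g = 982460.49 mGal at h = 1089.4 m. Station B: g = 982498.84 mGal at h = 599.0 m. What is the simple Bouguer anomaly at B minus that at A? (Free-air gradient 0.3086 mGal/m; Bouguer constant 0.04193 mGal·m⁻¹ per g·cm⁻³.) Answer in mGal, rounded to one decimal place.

Δg_SB(A) = 982460.49 − 982729.61 + 0.3086×1089.4 − 0.04193×2.83×1089.4 = -62.20 mGal
Δg_SB(B) = 982498.84 − 982729.61 + 0.3086×599.0 − 0.04193×2.83×599.0 = -117.00 mGal
Difference = -117.00 − (-62.20) = -54.80 mGal

-54.8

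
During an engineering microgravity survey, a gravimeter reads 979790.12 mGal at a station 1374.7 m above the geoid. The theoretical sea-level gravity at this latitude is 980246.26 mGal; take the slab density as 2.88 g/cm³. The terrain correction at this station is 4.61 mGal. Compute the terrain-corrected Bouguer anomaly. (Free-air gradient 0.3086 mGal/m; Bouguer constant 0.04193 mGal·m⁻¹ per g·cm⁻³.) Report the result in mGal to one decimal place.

-193.3

Free-air correction = 0.3086 × 1374.7 = 424.23 mGal
Free-air anomaly = 979790.12 − 980246.26 + (424.23) = -31.91 mGal
Bouguer slab correction = 0.04193 × 2.88 × 1374.7 = 166.01 mGal
Simple Bouguer anomaly = -31.91 − (166.01) = -197.92 mGal
Complete Bouguer anomaly = -197.92 + 4.61 = -193.31 mGal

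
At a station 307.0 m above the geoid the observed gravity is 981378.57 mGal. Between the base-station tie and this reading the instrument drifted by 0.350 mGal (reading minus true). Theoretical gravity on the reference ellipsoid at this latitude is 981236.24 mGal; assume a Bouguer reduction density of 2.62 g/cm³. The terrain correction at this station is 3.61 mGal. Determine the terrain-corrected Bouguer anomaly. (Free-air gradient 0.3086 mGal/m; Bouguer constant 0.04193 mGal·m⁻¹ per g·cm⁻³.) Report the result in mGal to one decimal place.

Drift-corrected reading = 981378.57 − (0.350) = 981378.220 mGal
Free-air correction = 0.3086 × 307.0 = 94.74 mGal
Free-air anomaly = 981378.220 − 981236.24 + (94.74) = 236.720 mGal
Bouguer slab correction = 0.04193 × 2.62 × 307.0 = 33.73 mGal
Simple Bouguer anomaly = 236.720 − (33.73) = 202.990 mGal
Complete Bouguer anomaly = 202.990 + 3.61 = 206.600 mGal

206.6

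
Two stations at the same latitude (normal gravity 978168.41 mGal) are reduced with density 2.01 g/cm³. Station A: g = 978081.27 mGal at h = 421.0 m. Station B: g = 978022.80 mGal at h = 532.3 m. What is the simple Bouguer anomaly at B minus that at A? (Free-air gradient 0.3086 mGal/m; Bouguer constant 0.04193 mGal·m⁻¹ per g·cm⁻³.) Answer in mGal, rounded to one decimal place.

-33.5

Δg_SB(A) = 978081.27 − 978168.41 + 0.3086×421.0 − 0.04193×2.01×421.0 = 7.30 mGal
Δg_SB(B) = 978022.80 − 978168.41 + 0.3086×532.3 − 0.04193×2.01×532.3 = -26.20 mGal
Difference = -26.20 − (7.30) = -33.50 mGal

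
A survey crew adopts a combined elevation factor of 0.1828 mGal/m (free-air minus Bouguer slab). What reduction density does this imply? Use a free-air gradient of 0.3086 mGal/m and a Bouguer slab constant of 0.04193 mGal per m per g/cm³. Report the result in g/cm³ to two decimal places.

0.1828 = 0.3086 − 0.04193 × ρ
ρ = (0.3086 − 0.1828) / 0.04193 = 3.00 g/cm³

3.00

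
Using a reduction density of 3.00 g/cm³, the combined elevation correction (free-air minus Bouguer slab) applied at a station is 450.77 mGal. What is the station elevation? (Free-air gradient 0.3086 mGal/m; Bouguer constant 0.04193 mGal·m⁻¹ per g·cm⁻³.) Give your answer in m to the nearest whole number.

Combined gradient = 0.3086 − 0.04193 × 3.00 = 0.1828100 mGal/m
h = 450.77 / 0.1828100 = 2465.78 m

2466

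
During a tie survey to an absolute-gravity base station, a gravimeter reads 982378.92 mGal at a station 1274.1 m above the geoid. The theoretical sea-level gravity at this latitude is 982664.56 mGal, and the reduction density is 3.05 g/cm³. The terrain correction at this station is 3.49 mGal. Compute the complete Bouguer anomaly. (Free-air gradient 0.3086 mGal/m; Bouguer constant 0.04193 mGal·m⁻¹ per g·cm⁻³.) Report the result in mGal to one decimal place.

-51.9

Free-air correction = 0.3086 × 1274.1 = 393.19 mGal
Free-air anomaly = 982378.92 − 982664.56 + (393.19) = 107.55 mGal
Bouguer slab correction = 0.04193 × 3.05 × 1274.1 = 162.94 mGal
Simple Bouguer anomaly = 107.55 − (162.94) = -55.39 mGal
Complete Bouguer anomaly = -55.39 + 3.49 = -51.90 mGal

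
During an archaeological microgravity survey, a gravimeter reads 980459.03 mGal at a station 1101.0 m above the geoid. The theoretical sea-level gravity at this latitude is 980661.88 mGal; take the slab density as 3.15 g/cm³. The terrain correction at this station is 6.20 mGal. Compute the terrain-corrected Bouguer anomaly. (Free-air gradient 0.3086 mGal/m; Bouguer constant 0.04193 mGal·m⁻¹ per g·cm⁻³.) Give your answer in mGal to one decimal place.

-2.3

Free-air correction = 0.3086 × 1101.0 = 339.77 mGal
Free-air anomaly = 980459.03 − 980661.88 + (339.77) = 136.92 mGal
Bouguer slab correction = 0.04193 × 3.15 × 1101.0 = 145.42 mGal
Simple Bouguer anomaly = 136.92 − (145.42) = -8.50 mGal
Complete Bouguer anomaly = -8.50 + 6.20 = -2.30 mGal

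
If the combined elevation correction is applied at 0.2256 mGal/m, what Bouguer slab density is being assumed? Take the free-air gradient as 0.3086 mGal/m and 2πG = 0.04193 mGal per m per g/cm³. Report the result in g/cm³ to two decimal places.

1.98

0.2256 = 0.3086 − 0.04193 × ρ
ρ = (0.3086 − 0.2256) / 0.04193 = 1.98 g/cm³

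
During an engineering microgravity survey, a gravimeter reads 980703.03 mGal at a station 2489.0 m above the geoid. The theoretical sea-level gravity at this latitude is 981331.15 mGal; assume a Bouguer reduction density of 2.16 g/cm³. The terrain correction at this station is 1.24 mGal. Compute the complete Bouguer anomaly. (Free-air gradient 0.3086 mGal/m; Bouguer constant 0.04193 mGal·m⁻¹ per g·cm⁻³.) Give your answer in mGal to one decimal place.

Free-air correction = 0.3086 × 2489.0 = 768.11 mGal
Free-air anomaly = 980703.03 − 981331.15 + (768.11) = 139.99 mGal
Bouguer slab correction = 0.04193 × 2.16 × 2489.0 = 225.43 mGal
Simple Bouguer anomaly = 139.99 − (225.43) = -85.44 mGal
Complete Bouguer anomaly = -85.44 + 1.24 = -84.20 mGal

-84.2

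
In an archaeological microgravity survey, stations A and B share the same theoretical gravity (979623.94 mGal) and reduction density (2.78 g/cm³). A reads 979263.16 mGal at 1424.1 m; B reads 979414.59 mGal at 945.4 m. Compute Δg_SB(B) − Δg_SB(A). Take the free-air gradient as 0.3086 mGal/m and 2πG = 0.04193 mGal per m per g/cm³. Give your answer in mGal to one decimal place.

59.5

Δg_SB(A) = 979263.16 − 979623.94 + 0.3086×1424.1 − 0.04193×2.78×1424.1 = -87.30 mGal
Δg_SB(B) = 979414.59 − 979623.94 + 0.3086×945.4 − 0.04193×2.78×945.4 = -27.80 mGal
Difference = -27.80 − (-87.30) = 59.50 mGal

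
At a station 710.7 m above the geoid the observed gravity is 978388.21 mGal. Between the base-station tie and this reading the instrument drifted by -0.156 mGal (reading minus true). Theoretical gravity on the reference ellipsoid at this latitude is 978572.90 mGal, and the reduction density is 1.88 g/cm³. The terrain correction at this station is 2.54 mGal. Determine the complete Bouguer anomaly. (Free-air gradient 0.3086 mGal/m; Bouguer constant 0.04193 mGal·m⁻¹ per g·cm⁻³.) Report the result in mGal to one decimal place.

Drift-corrected reading = 978388.21 − (-0.156) = 978388.366 mGal
Free-air correction = 0.3086 × 710.7 = 219.32 mGal
Free-air anomaly = 978388.366 − 978572.90 + (219.32) = 34.786 mGal
Bouguer slab correction = 0.04193 × 1.88 × 710.7 = 56.02 mGal
Simple Bouguer anomaly = 34.786 − (56.02) = -21.234 mGal
Complete Bouguer anomaly = -21.234 + 2.54 = -18.694 mGal

-18.7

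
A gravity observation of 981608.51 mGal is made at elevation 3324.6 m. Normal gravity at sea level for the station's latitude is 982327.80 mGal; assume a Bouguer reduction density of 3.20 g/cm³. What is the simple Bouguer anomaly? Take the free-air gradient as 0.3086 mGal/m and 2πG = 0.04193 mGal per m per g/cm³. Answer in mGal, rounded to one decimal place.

-139.4

Free-air correction = 0.3086 × 3324.6 = 1025.97 mGal
Free-air anomaly = 981608.51 − 982327.80 + (1025.97) = 306.68 mGal
Bouguer slab correction = 0.04193 × 3.20 × 3324.6 = 446.08 mGal
Simple Bouguer anomaly = 306.68 − (446.08) = -139.40 mGal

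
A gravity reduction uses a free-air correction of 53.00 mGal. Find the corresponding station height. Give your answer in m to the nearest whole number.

h = 53.00 / 0.3086 = 171.74 m

172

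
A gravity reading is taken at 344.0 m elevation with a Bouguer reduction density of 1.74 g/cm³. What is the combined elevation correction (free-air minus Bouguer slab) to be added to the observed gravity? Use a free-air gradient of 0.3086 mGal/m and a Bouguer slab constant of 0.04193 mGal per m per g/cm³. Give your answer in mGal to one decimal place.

Combined gradient = 0.3086 − 0.04193 × 1.74 = 0.2356418 mGal/m
Combined elevation correction = 0.2356418 × 344.0 = 81.1 mGal

81.1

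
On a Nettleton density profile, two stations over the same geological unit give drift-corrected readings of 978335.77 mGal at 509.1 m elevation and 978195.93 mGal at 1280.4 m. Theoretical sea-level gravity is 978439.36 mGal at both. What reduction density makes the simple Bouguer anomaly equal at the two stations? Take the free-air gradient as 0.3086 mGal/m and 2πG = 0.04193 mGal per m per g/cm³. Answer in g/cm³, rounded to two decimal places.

Δg_obs = 978195.93 − 978335.77 = -139.84 mGal over Δh = 1280.4 − 509.1 = 771.3 m
Equal Bouguer anomalies ⇒ Δg_obs + (0.3086 − 0.04193ρ)·Δh = 0
0.3086 − 0.04193ρ = −Δg_obs/Δh = 0.18130
ρ = (0.3086 − 0.18130) / 0.04193 = 3.04 g/cm³

3.04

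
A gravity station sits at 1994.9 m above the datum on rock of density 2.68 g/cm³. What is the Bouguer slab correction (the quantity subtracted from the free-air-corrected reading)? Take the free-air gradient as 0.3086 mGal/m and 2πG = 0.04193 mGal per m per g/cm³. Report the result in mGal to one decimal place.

Bouguer slab correction = 0.04193 × 2.68 × 1994.9 = 224.2 mGal

224.2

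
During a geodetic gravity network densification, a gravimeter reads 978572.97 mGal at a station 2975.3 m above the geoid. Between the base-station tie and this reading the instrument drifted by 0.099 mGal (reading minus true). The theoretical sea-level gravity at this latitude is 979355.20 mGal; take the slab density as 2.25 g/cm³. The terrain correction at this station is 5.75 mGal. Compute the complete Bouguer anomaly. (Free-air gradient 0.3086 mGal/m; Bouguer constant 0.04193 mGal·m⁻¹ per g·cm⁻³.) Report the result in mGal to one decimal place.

Drift-corrected reading = 978572.97 − (0.099) = 978572.871 mGal
Free-air correction = 0.3086 × 2975.3 = 918.18 mGal
Free-air anomaly = 978572.871 − 979355.20 + (918.18) = 135.851 mGal
Bouguer slab correction = 0.04193 × 2.25 × 2975.3 = 280.70 mGal
Simple Bouguer anomaly = 135.851 − (280.70) = -144.849 mGal
Complete Bouguer anomaly = -144.849 + 5.75 = -139.099 mGal

-139.1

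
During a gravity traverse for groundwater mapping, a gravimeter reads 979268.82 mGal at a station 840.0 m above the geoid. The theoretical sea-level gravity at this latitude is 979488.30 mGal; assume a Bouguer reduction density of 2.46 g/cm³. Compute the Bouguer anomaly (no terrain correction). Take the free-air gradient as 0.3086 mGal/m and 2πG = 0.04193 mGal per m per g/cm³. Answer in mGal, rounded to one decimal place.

Free-air correction = 0.3086 × 840.0 = 259.22 mGal
Free-air anomaly = 979268.82 − 979488.30 + (259.22) = 39.74 mGal
Bouguer slab correction = 0.04193 × 2.46 × 840.0 = 86.64 mGal
Simple Bouguer anomaly = 39.74 − (86.64) = -46.90 mGal

-46.9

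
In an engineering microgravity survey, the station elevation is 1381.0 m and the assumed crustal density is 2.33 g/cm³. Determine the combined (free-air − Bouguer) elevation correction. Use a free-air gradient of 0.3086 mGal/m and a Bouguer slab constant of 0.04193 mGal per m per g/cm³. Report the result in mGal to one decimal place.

Combined gradient = 0.3086 − 0.04193 × 2.33 = 0.2109031 mGal/m
Combined elevation correction = 0.2109031 × 1381.0 = 291.3 mGal

291.3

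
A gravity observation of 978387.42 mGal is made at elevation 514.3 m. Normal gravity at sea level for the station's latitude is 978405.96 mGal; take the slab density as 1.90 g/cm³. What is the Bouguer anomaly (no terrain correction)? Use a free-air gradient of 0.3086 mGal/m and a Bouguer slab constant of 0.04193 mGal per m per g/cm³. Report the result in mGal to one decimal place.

Free-air correction = 0.3086 × 514.3 = 158.71 mGal
Free-air anomaly = 978387.42 − 978405.96 + (158.71) = 140.17 mGal
Bouguer slab correction = 0.04193 × 1.90 × 514.3 = 40.97 mGal
Simple Bouguer anomaly = 140.17 − (40.97) = 99.20 mGal

99.2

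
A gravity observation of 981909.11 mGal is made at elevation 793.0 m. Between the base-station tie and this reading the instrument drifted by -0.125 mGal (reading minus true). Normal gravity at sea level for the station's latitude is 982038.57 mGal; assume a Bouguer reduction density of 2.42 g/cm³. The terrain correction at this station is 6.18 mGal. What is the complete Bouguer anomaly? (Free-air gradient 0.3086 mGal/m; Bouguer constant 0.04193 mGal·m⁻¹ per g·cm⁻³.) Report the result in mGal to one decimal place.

Drift-corrected reading = 981909.11 − (-0.125) = 981909.235 mGal
Free-air correction = 0.3086 × 793.0 = 244.72 mGal
Free-air anomaly = 981909.235 − 982038.57 + (244.72) = 115.385 mGal
Bouguer slab correction = 0.04193 × 2.42 × 793.0 = 80.47 mGal
Simple Bouguer anomaly = 115.385 − (80.47) = 34.915 mGal
Complete Bouguer anomaly = 34.915 + 6.18 = 41.095 mGal

41.1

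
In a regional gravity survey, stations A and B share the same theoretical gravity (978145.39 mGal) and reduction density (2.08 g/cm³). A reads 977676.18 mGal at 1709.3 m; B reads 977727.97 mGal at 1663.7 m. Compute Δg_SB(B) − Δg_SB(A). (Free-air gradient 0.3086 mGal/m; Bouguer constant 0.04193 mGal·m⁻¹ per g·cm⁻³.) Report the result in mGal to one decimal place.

Δg_SB(A) = 977676.18 − 978145.39 + 0.3086×1709.3 − 0.04193×2.08×1709.3 = -90.80 mGal
Δg_SB(B) = 977727.97 − 978145.39 + 0.3086×1663.7 − 0.04193×2.08×1663.7 = -49.10 mGal
Difference = -49.10 − (-90.80) = 41.70 mGal

41.7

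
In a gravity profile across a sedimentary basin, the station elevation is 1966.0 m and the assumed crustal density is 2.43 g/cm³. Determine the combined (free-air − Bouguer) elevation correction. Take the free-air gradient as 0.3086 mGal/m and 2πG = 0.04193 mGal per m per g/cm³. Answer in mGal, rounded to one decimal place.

406.4

Combined gradient = 0.3086 − 0.04193 × 2.43 = 0.2067101 mGal/m
Combined elevation correction = 0.2067101 × 1966.0 = 406.4 mGal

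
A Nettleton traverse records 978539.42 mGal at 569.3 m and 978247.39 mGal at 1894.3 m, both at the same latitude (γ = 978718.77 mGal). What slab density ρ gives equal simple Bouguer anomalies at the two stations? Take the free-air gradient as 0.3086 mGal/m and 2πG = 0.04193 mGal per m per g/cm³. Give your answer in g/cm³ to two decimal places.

2.10

Δg_obs = 978247.39 − 978539.42 = -292.03 mGal over Δh = 1894.3 − 569.3 = 1325.0 m
Equal Bouguer anomalies ⇒ Δg_obs + (0.3086 − 0.04193ρ)·Δh = 0
0.3086 − 0.04193ρ = −Δg_obs/Δh = 0.22040
ρ = (0.3086 − 0.22040) / 0.04193 = 2.10 g/cm³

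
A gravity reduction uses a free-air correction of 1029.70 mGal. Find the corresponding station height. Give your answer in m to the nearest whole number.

3337

h = 1029.70 / 0.3086 = 3336.68 m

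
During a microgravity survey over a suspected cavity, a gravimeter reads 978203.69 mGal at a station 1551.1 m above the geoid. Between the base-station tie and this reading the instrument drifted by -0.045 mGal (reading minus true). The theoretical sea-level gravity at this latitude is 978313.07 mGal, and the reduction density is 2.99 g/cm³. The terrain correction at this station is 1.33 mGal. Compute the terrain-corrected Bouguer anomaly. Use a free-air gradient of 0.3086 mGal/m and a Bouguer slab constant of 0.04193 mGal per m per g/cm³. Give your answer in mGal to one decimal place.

176.2

Drift-corrected reading = 978203.69 − (-0.045) = 978203.735 mGal
Free-air correction = 0.3086 × 1551.1 = 478.67 mGal
Free-air anomaly = 978203.735 − 978313.07 + (478.67) = 369.335 mGal
Bouguer slab correction = 0.04193 × 2.99 × 1551.1 = 194.46 mGal
Simple Bouguer anomaly = 369.335 − (194.46) = 174.875 mGal
Complete Bouguer anomaly = 174.875 + 1.33 = 176.205 mGal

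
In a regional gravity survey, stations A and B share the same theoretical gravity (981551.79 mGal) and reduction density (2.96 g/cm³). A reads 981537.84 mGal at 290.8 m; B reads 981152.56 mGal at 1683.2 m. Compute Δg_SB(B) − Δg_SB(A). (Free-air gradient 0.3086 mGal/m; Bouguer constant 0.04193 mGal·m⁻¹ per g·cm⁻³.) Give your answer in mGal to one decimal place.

Δg_SB(A) = 981537.84 − 981551.79 + 0.3086×290.8 − 0.04193×2.96×290.8 = 39.70 mGal
Δg_SB(B) = 981152.56 − 981551.79 + 0.3086×1683.2 − 0.04193×2.96×1683.2 = -88.70 mGal
Difference = -88.70 − (39.70) = -128.40 mGal

-128.4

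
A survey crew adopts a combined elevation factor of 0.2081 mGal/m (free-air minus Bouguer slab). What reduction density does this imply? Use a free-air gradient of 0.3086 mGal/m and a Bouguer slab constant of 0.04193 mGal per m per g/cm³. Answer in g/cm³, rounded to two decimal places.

2.40

0.2081 = 0.3086 − 0.04193 × ρ
ρ = (0.3086 − 0.2081) / 0.04193 = 2.40 g/cm³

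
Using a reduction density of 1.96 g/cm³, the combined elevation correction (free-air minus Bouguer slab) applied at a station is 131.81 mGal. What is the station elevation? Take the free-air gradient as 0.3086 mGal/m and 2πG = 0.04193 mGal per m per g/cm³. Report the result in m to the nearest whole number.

582

Combined gradient = 0.3086 − 0.04193 × 1.96 = 0.2264172 mGal/m
h = 131.81 / 0.2264172 = 582.16 m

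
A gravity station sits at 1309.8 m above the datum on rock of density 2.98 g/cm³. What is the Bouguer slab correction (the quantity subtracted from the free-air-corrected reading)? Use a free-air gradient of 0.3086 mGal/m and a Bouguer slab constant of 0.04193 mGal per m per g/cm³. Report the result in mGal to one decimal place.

163.7

Bouguer slab correction = 0.04193 × 2.98 × 1309.8 = 163.7 mGal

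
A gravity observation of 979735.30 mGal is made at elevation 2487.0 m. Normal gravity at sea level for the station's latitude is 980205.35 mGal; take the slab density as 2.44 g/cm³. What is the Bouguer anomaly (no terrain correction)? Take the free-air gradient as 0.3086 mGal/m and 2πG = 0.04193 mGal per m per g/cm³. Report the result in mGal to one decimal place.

Free-air correction = 0.3086 × 2487.0 = 767.49 mGal
Free-air anomaly = 979735.30 − 980205.35 + (767.49) = 297.44 mGal
Bouguer slab correction = 0.04193 × 2.44 × 2487.0 = 254.44 mGal
Simple Bouguer anomaly = 297.44 − (254.44) = 43.00 mGal

43.0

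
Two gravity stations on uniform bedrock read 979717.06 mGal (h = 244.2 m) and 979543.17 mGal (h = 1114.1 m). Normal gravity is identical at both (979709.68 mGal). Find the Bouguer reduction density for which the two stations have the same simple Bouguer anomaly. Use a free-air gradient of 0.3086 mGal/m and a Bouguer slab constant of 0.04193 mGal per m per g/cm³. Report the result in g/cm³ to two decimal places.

Δg_obs = 979543.17 − 979717.06 = -173.89 mGal over Δh = 1114.1 − 244.2 = 869.9 m
Equal Bouguer anomalies ⇒ Δg_obs + (0.3086 − 0.04193ρ)·Δh = 0
0.3086 − 0.04193ρ = −Δg_obs/Δh = 0.19990
ρ = (0.3086 − 0.19990) / 0.04193 = 2.59 g/cm³

2.59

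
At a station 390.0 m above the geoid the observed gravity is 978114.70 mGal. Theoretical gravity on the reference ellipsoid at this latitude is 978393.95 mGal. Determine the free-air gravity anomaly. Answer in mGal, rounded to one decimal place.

Free-air correction = 0.3086 × 390.0 = 120.35 mGal
Free-air anomaly = 978114.70 − 978393.95 + (120.35) = -158.90 mGal

-158.9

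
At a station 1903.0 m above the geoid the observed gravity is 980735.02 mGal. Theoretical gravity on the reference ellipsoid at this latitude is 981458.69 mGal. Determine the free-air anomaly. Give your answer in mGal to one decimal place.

-136.4

Free-air correction = 0.3086 × 1903.0 = 587.27 mGal
Free-air anomaly = 980735.02 − 981458.69 + (587.27) = -136.40 mGal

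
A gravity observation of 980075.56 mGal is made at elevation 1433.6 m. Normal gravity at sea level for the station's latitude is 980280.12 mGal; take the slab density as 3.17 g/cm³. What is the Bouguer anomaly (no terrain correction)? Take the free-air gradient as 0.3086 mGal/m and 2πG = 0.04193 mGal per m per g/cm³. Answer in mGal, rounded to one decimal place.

Free-air correction = 0.3086 × 1433.6 = 442.41 mGal
Free-air anomaly = 980075.56 − 980280.12 + (442.41) = 237.85 mGal
Bouguer slab correction = 0.04193 × 3.17 × 1433.6 = 190.55 mGal
Simple Bouguer anomaly = 237.85 − (190.55) = 47.30 mGal

47.3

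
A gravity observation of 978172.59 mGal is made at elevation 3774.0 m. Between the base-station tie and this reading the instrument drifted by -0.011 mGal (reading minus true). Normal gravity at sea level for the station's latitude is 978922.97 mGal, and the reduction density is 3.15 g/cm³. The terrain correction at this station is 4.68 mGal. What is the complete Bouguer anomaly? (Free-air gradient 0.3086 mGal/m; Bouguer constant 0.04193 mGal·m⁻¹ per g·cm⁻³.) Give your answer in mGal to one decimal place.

-79.5

Drift-corrected reading = 978172.59 − (-0.011) = 978172.601 mGal
Free-air correction = 0.3086 × 3774.0 = 1164.66 mGal
Free-air anomaly = 978172.601 − 978922.97 + (1164.66) = 414.291 mGal
Bouguer slab correction = 0.04193 × 3.15 × 3774.0 = 498.47 mGal
Simple Bouguer anomaly = 414.291 − (498.47) = -84.179 mGal
Complete Bouguer anomaly = -84.179 + 4.68 = -79.499 mGal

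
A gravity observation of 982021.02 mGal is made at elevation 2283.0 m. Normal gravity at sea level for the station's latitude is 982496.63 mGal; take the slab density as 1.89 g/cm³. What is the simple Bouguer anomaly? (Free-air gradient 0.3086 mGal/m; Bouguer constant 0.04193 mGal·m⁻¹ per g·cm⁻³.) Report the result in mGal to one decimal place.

Free-air correction = 0.3086 × 2283.0 = 704.53 mGal
Free-air anomaly = 982021.02 − 982496.63 + (704.53) = 228.92 mGal
Bouguer slab correction = 0.04193 × 1.89 × 2283.0 = 180.92 mGal
Simple Bouguer anomaly = 228.92 − (180.92) = 48.00 mGal

48.0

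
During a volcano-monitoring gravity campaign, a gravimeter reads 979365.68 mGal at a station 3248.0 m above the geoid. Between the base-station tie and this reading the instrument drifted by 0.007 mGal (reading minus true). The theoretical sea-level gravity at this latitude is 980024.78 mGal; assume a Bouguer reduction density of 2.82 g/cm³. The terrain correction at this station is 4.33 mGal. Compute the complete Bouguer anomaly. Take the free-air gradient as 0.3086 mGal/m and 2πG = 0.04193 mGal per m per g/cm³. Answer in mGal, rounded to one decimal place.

Drift-corrected reading = 979365.68 − (0.007) = 979365.673 mGal
Free-air correction = 0.3086 × 3248.0 = 1002.33 mGal
Free-air anomaly = 979365.673 − 980024.78 + (1002.33) = 343.223 mGal
Bouguer slab correction = 0.04193 × 2.82 × 3248.0 = 384.05 mGal
Simple Bouguer anomaly = 343.223 − (384.05) = -40.827 mGal
Complete Bouguer anomaly = -40.827 + 4.33 = -36.497 mGal

-36.5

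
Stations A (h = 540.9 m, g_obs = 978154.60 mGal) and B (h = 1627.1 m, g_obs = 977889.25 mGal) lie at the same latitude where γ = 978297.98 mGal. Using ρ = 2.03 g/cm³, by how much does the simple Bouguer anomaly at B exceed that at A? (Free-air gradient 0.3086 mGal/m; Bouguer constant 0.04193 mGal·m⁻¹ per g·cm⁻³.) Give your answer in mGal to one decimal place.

-22.6

Δg_SB(A) = 978154.60 − 978297.98 + 0.3086×540.9 − 0.04193×2.03×540.9 = -22.50 mGal
Δg_SB(B) = 977889.25 − 978297.98 + 0.3086×1627.1 − 0.04193×2.03×1627.1 = -45.10 mGal
Difference = -45.10 − (-22.50) = -22.60 mGal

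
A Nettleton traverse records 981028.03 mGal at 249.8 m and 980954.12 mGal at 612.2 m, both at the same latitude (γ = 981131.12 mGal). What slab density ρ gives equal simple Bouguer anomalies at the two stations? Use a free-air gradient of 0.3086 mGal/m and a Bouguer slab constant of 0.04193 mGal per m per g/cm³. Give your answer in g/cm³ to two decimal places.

2.50

Δg_obs = 980954.12 − 981028.03 = -73.91 mGal over Δh = 612.2 − 249.8 = 362.4 m
Equal Bouguer anomalies ⇒ Δg_obs + (0.3086 − 0.04193ρ)·Δh = 0
0.3086 − 0.04193ρ = −Δg_obs/Δh = 0.20395
ρ = (0.3086 − 0.20395) / 0.04193 = 2.50 g/cm³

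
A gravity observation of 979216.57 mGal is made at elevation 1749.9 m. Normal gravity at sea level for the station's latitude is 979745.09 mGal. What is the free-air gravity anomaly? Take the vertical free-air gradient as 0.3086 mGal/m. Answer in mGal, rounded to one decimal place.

Free-air correction = 0.3086 × 1749.9 = 540.02 mGal
Free-air anomaly = 979216.57 − 979745.09 + (540.02) = 11.50 mGal

11.5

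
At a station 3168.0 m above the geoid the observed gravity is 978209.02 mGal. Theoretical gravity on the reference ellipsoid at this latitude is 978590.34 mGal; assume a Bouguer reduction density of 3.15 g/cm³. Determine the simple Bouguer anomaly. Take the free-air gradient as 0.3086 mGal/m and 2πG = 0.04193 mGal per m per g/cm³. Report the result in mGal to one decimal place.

Free-air correction = 0.3086 × 3168.0 = 977.64 mGal
Free-air anomaly = 978209.02 − 978590.34 + (977.64) = 596.32 mGal
Bouguer slab correction = 0.04193 × 3.15 × 3168.0 = 418.43 mGal
Simple Bouguer anomaly = 596.32 − (418.43) = 177.89 mGal

177.9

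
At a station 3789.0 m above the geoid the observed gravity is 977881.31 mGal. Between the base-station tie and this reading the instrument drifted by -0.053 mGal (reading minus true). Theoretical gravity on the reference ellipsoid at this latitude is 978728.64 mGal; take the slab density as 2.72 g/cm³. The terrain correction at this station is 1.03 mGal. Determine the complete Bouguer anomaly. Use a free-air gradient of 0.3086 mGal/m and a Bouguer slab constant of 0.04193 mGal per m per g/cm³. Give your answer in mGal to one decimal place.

-109.1

Drift-corrected reading = 977881.31 − (-0.053) = 977881.363 mGal
Free-air correction = 0.3086 × 3789.0 = 1169.29 mGal
Free-air anomaly = 977881.363 − 978728.64 + (1169.29) = 322.013 mGal
Bouguer slab correction = 0.04193 × 2.72 × 3789.0 = 432.13 mGal
Simple Bouguer anomaly = 322.013 − (432.13) = -110.117 mGal
Complete Bouguer anomaly = -110.117 + 1.03 = -109.087 mGal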